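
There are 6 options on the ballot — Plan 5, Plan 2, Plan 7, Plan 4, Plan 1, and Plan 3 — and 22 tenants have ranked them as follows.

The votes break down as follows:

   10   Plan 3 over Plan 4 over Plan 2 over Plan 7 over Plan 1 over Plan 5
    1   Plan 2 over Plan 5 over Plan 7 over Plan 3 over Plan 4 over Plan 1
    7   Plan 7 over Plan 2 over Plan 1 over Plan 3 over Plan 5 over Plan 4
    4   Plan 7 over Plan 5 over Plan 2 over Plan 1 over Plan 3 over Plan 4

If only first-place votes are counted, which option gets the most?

First-place vote totals:
  Plan 5: 0
  Plan 2: 1
  Plan 7: 11
  Plan 4: 0
  Plan 1: 0
  Plan 3: 10
Plan 7 has the most first-place votes.

Plan 7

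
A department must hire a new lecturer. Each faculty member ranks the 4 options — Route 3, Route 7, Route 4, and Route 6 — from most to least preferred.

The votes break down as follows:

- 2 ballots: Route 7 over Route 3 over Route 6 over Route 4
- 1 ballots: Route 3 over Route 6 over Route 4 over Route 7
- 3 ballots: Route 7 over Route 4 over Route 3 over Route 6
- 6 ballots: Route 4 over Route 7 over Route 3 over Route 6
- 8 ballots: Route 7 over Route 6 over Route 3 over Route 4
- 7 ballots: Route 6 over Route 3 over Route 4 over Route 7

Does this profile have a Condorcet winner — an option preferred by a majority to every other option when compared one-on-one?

Head-to-head results (27 voters total):
Route 3 vs Route 7: Route 7 wins 19–8.
Route 3 vs Route 4: Route 3 wins 18–9.
Route 3 vs Route 6: Route 6 wins 15–12.
Route 7 vs Route 4: Route 4 wins 14–13.
Route 7 vs Route 6: Route 7 wins 19–8.
Route 4 vs Route 6: Route 6 wins 18–9.
No candidate beats all others: Route 3 beats Route 4 beats Route 7 beats Route 3, a majority cycle.

No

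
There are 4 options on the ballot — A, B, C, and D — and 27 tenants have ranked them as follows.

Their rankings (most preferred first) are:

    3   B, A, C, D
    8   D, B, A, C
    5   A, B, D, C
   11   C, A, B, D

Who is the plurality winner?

C

First-place vote totals:
  A: 5
  B: 3
  C: 11
  D: 8
C has the most first-place votes.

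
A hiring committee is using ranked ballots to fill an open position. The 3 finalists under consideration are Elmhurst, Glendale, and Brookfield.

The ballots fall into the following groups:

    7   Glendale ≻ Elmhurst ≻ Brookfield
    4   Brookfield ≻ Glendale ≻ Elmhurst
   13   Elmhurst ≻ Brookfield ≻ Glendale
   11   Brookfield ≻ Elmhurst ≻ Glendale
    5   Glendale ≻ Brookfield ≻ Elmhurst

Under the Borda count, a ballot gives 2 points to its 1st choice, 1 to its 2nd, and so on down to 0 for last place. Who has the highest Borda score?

Borda scores:
  Elmhurst: 7·1 + 4·0 + 13·2 + 11·1 + 5·0 = 44
  Glendale: 7·2 + 4·1 + 13·0 + 11·0 + 5·2 = 28
  Brookfield: 7·0 + 4·2 + 13·1 + 11·2 + 5·1 = 48
Brookfield has the highest total.

Brookfield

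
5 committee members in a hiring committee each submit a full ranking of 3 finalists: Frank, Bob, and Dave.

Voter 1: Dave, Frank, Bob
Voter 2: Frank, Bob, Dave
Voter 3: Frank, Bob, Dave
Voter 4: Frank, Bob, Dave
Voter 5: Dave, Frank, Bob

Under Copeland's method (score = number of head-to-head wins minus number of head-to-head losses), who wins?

Frank

Pairwise results:
  Frank vs Bob: Frank wins 5–0.
  Frank vs Dave: Frank wins 3–2.
  Bob vs Dave: Bob wins 3–2.
Copeland scores (wins − losses):
  Frank: 2 − 0 = 2
  Bob: 1 − 1 = 0
  Dave: 0 − 2 = -2
Frank has the best Copeland score.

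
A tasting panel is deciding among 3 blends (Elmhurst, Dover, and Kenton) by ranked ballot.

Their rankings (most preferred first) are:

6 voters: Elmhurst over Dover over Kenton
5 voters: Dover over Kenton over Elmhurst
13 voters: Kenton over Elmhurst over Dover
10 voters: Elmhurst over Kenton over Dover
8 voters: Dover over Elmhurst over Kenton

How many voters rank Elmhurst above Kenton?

Ballots ranking Elmhurst above Kenton: 6+10+8 = 24.
Ballots ranking Kenton above Elmhurst: 5+13 = 18.
So 24 of 42 voters prefer Elmhurst to Kenton.

24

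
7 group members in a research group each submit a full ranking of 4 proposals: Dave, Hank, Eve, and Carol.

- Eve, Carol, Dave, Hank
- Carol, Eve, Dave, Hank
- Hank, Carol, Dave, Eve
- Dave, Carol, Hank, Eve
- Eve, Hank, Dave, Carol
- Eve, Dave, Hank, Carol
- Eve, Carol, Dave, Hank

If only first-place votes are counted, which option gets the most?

Eve

First-place vote totals:
  Dave: 1
  Hank: 1
  Eve: 4
  Carol: 1
Eve has the most first-place votes.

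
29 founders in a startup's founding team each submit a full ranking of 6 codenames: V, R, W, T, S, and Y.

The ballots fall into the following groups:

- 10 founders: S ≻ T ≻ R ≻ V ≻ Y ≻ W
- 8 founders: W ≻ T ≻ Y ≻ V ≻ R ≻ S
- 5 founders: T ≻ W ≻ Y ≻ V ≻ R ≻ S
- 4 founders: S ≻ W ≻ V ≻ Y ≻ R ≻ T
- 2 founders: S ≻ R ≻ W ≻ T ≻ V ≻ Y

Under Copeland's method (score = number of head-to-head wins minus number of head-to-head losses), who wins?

Pairwise results:
  V vs R: V wins 17–12.
  V vs W: W wins 19–10.
  V vs T: T wins 25–4.
  V vs S: S wins 16–13.
  V vs Y: V wins 16–13.
  R vs W: W wins 17–12.
  R vs T: T wins 23–6.
  R vs S: S wins 16–13.
  R vs Y: Y wins 17–12.
  W vs T: T wins 15–14.
  W vs S: S wins 16–13.
  W vs Y: W wins 19–10.
  T vs S: S wins 16–13.
  T vs Y: T wins 25–4.
  S vs Y: S wins 16–13.
Copeland scores (wins − losses):
  V: 2 − 3 = -1
  R: 0 − 5 = -5
  W: 3 − 2 = 1
  T: 4 − 1 = 3
  S: 5 − 0 = 5
  Y: 1 − 4 = -3
S has the best Copeland score.

S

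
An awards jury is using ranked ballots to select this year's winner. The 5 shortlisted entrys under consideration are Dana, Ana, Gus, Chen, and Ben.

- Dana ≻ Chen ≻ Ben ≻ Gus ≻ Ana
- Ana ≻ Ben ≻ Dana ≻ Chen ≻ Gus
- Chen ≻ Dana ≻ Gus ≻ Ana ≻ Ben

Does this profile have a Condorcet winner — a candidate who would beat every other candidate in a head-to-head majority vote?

Head-to-head results (3 voters total):
Dana vs Ana: Dana wins 2–1.
Dana vs Gus: Dana wins 3–0.
Dana vs Chen: Dana wins 2–1.
Dana vs Ben: Dana wins 2–1.
Ana vs Gus: Gus wins 2–1.
Ana vs Chen: Chen wins 2–1.
Ana vs Ben: Ana wins 2–1.
Gus vs Chen: Chen wins 3–0.
Gus vs Ben: Ben wins 2–1.
Chen vs Ben: Chen wins 2–1.
Dana beats each rival — Ana (2–1), Gus (3–0), Chen (2–1), Ben (2–1) — so Dana is the Condorcet winner.

Yes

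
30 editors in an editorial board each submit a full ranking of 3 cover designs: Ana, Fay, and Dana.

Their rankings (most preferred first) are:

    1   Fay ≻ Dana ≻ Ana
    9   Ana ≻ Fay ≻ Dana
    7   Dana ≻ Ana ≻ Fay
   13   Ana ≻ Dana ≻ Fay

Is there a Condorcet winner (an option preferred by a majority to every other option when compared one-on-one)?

Head-to-head results (30 voters total):
Ana vs Fay: Ana wins 29–1.
Ana vs Dana: Ana wins 22–8.
Fay vs Dana: Dana wins 20–10.
Ana beats each rival — Fay (29–1), Dana (22–8) — so Ana is the Condorcet winner.

Yes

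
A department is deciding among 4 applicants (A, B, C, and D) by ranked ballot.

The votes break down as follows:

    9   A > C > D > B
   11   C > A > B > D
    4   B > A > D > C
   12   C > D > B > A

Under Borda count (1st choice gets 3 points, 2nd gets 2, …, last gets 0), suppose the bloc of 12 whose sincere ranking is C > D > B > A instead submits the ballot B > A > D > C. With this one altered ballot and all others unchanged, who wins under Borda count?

Borda totals with the altered ballot: A 81, B 59, C 51, D 25.
The switch changes the winner from C to A.

A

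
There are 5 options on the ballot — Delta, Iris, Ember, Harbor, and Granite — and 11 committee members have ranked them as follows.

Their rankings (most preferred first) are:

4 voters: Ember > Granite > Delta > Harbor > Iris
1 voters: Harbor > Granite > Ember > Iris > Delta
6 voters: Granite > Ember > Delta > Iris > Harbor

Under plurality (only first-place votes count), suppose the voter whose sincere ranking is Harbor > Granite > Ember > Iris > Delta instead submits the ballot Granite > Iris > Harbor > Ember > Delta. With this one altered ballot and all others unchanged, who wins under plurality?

Granite

First-place totals with the altered ballot: Delta 0, Iris 0, Ember 4, Harbor 0, Granite 7.
The winner is unchanged: still Granite.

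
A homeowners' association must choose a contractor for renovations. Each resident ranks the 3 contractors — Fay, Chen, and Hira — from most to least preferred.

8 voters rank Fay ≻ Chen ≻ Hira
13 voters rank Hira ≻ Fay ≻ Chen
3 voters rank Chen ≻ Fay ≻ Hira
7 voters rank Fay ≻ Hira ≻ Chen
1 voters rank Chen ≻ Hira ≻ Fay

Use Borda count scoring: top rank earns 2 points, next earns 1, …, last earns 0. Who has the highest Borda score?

Fay

Borda scores:
  Fay: 8·2 + 13·1 + 3·1 + 7·2 + 0 = 46
  Chen: 8·1 + 13·0 + 3·2 + 7·0 + 2 = 16
  Hira: 8·0 + 13·2 + 3·0 + 7·1 + 1 = 34
Fay has the highest total.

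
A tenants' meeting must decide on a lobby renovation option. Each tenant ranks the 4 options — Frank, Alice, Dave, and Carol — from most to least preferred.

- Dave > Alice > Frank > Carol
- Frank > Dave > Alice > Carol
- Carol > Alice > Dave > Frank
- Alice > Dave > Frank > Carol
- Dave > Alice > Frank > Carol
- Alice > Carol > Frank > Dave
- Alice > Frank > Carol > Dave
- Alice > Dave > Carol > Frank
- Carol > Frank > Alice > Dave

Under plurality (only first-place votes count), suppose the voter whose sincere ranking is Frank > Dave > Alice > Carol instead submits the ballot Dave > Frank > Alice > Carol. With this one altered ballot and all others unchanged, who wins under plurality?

First-place totals with the altered ballot: Frank 0, Alice 4, Dave 3, Carol 2.
The winner is unchanged: still Alice.

Alice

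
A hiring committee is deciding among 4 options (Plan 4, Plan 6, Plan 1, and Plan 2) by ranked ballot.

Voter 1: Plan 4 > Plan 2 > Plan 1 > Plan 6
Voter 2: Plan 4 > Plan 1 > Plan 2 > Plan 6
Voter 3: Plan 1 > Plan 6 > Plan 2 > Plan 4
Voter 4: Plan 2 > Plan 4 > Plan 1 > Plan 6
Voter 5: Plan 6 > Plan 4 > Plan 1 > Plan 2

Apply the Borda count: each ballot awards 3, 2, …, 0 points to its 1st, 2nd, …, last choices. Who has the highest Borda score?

Borda scores:
  Plan 4: 3 + 3 + 0 + 2 + 2 = 10
  Plan 6: 0 + 0 + 2 + 0 + 3 = 5
  Plan 1: 1 + 2 + 3 + 1 + 1 = 8
  Plan 2: 2 + 1 + 1 + 3 + 0 = 7
Plan 4 has the highest total.

Plan 4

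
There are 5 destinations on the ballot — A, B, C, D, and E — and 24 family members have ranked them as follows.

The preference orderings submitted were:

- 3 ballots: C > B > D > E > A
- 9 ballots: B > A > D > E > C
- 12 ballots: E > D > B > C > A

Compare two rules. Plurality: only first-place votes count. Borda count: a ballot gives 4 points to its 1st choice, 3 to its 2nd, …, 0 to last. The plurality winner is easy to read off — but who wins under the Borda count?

B

Plurality first-place counts: A 0, B 9, C 3, D 0, E 12 → E.
Borda totals: A 27, B 69, C 24, D 60, E 60 → B.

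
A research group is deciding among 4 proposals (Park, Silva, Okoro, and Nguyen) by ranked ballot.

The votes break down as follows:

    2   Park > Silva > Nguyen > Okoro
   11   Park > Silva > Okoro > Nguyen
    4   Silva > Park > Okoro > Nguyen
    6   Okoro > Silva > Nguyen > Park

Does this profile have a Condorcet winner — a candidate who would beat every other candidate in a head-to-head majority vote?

Yes

Head-to-head results (23 voters total):
Park vs Silva: Park wins 13–10.
Park vs Okoro: Park wins 17–6.
Park vs Nguyen: Park wins 17–6.
Silva vs Okoro: Silva wins 17–6.
Silva vs Nguyen: Silva wins 23–0.
Okoro vs Nguyen: Okoro wins 21–2.
Park beats each rival — Silva (13–10), Okoro (17–6), Nguyen (17–6) — so Park is the Condorcet winner.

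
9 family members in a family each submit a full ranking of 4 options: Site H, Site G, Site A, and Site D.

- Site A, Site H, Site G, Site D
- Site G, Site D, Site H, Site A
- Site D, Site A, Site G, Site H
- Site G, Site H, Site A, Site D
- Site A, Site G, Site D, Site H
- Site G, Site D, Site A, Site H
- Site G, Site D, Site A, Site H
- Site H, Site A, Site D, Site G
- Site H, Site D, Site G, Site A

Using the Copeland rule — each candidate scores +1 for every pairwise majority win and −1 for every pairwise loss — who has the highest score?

Pairwise results:
  Site H vs Site G: Site G wins 6–3.
  Site H vs Site A: Site A wins 5–4.
  Site H vs Site D: Site D wins 5–4.
  Site G vs Site A: Site G wins 5–4.
  Site G vs Site D: Site G wins 6–3.
  Site A vs Site D: Site D wins 5–4.
Copeland scores (wins − losses):
  Site H: 0 − 3 = -3
  Site G: 3 − 0 = 3
  Site A: 1 − 2 = -1
  Site D: 2 − 1 = 1
Site G has the best Copeland score.

Site G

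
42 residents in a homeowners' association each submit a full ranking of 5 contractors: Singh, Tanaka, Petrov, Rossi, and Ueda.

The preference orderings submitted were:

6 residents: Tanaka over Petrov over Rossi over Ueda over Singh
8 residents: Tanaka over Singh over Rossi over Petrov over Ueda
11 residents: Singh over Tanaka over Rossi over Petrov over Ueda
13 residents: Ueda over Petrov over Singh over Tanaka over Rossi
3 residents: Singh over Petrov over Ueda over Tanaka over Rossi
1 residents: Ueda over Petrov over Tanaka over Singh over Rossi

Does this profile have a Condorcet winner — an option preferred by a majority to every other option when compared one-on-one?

Head-to-head results (42 voters total):
Singh vs Tanaka: Singh wins 27–15.
Singh vs Petrov: Singh wins 22–20.
Singh vs Rossi: Singh wins 36–6.
Singh vs Ueda: Singh wins 22–20.
Tanaka vs Petrov: Tanaka wins 25–17.
Tanaka vs Rossi: Tanaka wins 42–0.
Tanaka vs Ueda: Tanaka wins 25–17.
Petrov vs Rossi: Petrov wins 23–19.
Petrov vs Ueda: Petrov wins 28–14.
Rossi vs Ueda: Rossi wins 25–17.
Singh beats each rival — Tanaka (27–15), Petrov (22–20), Rossi (36–6), Ueda (22–20) — so Singh is the Condorcet winner.

Yes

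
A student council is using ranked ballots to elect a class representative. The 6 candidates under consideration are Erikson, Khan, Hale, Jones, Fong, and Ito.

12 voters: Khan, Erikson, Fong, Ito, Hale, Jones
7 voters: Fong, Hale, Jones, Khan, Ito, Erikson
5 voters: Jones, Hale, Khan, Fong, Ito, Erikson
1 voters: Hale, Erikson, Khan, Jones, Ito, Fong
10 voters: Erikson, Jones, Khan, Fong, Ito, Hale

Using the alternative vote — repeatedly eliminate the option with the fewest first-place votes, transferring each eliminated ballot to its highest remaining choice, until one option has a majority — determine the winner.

Round 1: Khan 12, Erikson 10, Fong 7, Jones 5, Hale 1, Ito 0. Ito has the fewest and is eliminated.
Round 2: Khan 12, Erikson 10, Fong 7, Jones 5, Hale 1. Hale has the fewest and is eliminated.
Round 3: Khan 12, Erikson 11, Fong 7, Jones 5. Jones has the fewest and is eliminated.
Round 4: Khan 17, Erikson 11, Fong 7. Fong has the fewest and is eliminated.
Round 5: Khan 24, Erikson 11. Khan has a majority.

Khan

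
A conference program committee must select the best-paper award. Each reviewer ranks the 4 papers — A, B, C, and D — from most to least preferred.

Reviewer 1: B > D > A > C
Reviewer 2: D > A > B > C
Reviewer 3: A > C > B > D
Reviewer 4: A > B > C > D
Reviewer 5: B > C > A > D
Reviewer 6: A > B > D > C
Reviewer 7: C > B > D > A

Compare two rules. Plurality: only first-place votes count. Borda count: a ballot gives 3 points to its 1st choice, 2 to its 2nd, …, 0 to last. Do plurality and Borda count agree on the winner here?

No

Plurality first-place counts: A 3, B 2, C 1, D 1 → A.
Borda totals: A 13, B 14, C 8, D 7 → B.
The two rules disagree: plurality picks A, Borda picks B.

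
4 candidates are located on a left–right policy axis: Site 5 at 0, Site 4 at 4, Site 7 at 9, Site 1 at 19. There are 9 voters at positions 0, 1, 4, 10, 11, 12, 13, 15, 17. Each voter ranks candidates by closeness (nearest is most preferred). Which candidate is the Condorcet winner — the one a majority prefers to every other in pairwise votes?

With single-peaked preferences on a line, the Condorcet winner is the candidate closest to the median voter.
The median voter (position 11) is closest to Site 7 at 9.
Check: Site 7 vs Site 5 — voters closer to Site 7: 6 of 9.

Site 7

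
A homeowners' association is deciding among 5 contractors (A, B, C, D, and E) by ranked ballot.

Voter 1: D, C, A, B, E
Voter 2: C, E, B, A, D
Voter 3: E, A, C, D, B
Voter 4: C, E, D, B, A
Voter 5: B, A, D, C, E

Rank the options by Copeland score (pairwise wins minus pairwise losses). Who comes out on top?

C

Pairwise results:
  A vs B: B wins 3–2.
  A vs C: C wins 3–2.
  A vs D: A wins 3–2.
  A vs E: E wins 3–2.
  B vs C: C wins 4–1.
  B vs D: D wins 3–2.
  B vs E: E wins 3–2.
  C vs D: C wins 3–2.
  C vs E: C wins 4–1.
  D vs E: E wins 3–2.
Copeland scores (wins − losses):
  A: 1 − 3 = -2
  B: 1 − 3 = -2
  C: 4 − 0 = 4
  D: 1 − 3 = -2
  E: 3 − 1 = 2
C has the best Copeland score.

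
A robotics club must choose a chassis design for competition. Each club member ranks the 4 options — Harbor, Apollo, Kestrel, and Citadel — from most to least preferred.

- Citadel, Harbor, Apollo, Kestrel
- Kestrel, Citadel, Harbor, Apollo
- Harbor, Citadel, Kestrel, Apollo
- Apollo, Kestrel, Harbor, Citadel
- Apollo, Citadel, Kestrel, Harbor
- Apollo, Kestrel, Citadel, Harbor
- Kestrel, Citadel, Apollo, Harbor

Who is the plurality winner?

First-place vote totals:
  Harbor: 1
  Apollo: 3
  Kestrel: 2
  Citadel: 1
Apollo has the most first-place votes.

Apollo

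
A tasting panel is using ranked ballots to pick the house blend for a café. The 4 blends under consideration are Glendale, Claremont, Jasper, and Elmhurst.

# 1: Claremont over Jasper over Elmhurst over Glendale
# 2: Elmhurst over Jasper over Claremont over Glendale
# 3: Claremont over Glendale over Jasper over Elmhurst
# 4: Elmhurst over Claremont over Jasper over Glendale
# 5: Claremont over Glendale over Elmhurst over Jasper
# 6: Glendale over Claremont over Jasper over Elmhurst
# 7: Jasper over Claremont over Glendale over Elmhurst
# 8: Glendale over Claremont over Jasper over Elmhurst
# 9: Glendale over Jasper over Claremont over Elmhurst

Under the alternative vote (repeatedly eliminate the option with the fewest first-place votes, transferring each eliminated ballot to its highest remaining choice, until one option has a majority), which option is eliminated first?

Round 1: Glendale 3, Claremont 3, Elmhurst 2, Jasper 1. Jasper has the fewest and is eliminated.
Round 2: Claremont 4, Glendale 3, Elmhurst 2. Elmhurst has the fewest and is eliminated.
Round 3: Claremont 6, Glendale 3. Claremont has a majority.

Jasper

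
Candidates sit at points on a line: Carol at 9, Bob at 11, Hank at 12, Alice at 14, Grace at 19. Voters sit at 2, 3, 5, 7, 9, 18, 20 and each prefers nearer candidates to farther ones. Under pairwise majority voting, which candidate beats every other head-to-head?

With single-peaked preferences on a line, the Condorcet winner is the candidate closest to the median voter.
The median voter (position 7) is closest to Carol at 9.
Check: Carol vs Hank — voters closer to Carol: 5 of 7.

Carol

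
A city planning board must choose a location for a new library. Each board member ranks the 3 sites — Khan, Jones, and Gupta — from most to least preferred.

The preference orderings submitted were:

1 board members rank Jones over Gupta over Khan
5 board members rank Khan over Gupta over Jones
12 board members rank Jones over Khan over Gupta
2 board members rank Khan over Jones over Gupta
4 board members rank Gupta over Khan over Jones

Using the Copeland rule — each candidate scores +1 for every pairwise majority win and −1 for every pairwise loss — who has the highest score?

Jones

Pairwise results:
  Khan vs Jones: Jones wins 13–11.
  Khan vs Gupta: Khan wins 19–5.
  Jones vs Gupta: Jones wins 15–9.
Copeland scores (wins − losses):
  Khan: 1 − 1 = 0
  Jones: 2 − 0 = 2
  Gupta: 0 − 2 = -2
Jones has the best Copeland score.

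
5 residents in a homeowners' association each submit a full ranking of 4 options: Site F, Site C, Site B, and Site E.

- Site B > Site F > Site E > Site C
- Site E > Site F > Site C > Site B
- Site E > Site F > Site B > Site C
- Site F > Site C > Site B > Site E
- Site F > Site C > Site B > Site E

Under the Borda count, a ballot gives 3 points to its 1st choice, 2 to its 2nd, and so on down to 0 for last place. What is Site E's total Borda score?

Borda scores:
  Site F: 2 + 2 + 2 + 3 + 3 = 12
  Site C: 0 + 1 + 0 + 2 + 2 = 5
  Site B: 3 + 0 + 1 + 1 + 1 = 6
  Site E: 1 + 3 + 3 + 0 + 0 = 7

7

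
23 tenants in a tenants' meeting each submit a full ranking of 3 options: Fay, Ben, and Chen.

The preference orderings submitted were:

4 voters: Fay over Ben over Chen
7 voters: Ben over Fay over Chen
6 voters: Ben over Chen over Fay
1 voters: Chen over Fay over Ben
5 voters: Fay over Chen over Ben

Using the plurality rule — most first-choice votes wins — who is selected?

First-place vote totals:
  Fay: 9
  Ben: 13
  Chen: 1
Ben has the most first-place votes.

Ben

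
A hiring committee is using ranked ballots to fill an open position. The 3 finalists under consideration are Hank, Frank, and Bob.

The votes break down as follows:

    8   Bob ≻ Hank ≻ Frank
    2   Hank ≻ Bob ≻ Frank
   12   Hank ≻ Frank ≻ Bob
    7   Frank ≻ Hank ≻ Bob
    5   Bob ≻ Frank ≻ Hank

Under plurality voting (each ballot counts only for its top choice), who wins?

First-place vote totals:
  Hank: 14
  Frank: 7
  Bob: 13
Hank has the most first-place votes.

Hank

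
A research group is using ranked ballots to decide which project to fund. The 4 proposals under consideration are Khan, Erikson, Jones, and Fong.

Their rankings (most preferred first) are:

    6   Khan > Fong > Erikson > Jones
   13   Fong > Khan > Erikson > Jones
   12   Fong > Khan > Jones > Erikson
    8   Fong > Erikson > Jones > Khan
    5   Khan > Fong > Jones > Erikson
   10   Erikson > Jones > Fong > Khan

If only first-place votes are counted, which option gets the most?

First-place vote totals:
  Khan: 11
  Erikson: 10
  Jones: 0
  Fong: 33
Fong has the most first-place votes.

Fong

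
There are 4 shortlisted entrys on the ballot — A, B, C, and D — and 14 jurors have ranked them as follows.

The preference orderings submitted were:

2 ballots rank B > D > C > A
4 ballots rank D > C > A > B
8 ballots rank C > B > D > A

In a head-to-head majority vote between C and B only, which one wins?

Ballots ranking C above B: 4+8 = 12.
Ballots ranking B above C: 2.
C wins the head-to-head, 12–2.

C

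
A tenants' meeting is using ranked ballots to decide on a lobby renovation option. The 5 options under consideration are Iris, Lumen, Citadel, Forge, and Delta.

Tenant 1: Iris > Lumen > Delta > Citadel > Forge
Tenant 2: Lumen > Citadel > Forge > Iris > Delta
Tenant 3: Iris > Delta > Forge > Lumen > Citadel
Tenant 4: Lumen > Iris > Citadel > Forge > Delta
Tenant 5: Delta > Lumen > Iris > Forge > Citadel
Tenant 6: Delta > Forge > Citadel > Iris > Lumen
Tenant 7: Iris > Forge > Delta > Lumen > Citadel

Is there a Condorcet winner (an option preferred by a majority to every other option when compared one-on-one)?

Head-to-head results (7 voters total):
Iris vs Lumen: Iris wins 4–3.
Iris vs Citadel: Iris wins 5–2.
Iris vs Forge: Iris wins 5–2.
Iris vs Delta: Iris wins 5–2.
Lumen vs Citadel: Lumen wins 6–1.
Lumen vs Forge: Lumen wins 4–3.
Lumen vs Delta: Delta wins 4–3.
Citadel vs Forge: Forge wins 4–3.
Citadel vs Delta: Delta wins 5–2.
Forge vs Delta: Delta wins 4–3.
Iris beats each rival — Lumen (4–3), Citadel (5–2), Forge (5–2), Delta (5–2) — so Iris is the Condorcet winner.

Yes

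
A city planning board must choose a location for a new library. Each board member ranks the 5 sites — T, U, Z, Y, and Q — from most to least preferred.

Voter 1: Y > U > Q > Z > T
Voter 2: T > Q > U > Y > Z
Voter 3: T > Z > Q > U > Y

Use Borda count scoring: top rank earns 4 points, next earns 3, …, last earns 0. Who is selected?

Borda scores:
  T: 0 + 4 + 4 = 8
  U: 3 + 2 + 1 = 6
  Z: 1 + 0 + 3 = 4
  Y: 4 + 1 + 0 = 5
  Q: 2 + 3 + 2 = 7
T has the highest total.

T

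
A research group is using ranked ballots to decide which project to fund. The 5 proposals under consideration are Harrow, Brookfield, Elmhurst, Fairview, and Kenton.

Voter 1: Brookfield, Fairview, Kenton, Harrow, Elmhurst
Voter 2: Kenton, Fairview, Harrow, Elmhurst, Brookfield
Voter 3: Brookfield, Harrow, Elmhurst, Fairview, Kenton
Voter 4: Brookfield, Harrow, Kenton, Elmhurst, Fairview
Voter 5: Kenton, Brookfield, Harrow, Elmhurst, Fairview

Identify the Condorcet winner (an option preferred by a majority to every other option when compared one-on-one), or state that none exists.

Head-to-head results (5 voters total):
Harrow vs Brookfield: Brookfield wins 4–1.
Harrow vs Elmhurst: Harrow wins 5–0.
Harrow vs Fairview: Harrow wins 3–2.
Harrow vs Kenton: Kenton wins 3–2.
Brookfield vs Elmhurst: Brookfield wins 4–1.
Brookfield vs Fairview: Brookfield wins 4–1.
Brookfield vs Kenton: Brookfield wins 3–2.
Elmhurst vs Fairview: Elmhurst wins 3–2.
Elmhurst vs Kenton: Kenton wins 4–1.
Fairview vs Kenton: Kenton wins 3–2.
Brookfield beats each rival — Harrow (4–1), Elmhurst (4–1), Fairview (4–1), Kenton (3–2) — so Brookfield is the Condorcet winner.

Brookfield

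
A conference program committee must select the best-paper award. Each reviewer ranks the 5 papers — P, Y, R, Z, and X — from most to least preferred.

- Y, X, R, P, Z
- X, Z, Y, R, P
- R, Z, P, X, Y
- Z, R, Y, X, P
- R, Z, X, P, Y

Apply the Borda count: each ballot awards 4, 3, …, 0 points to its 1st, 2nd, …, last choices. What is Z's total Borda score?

13

Borda scores:
  P: 1 + 0 + 2 + 0 + 1 = 4
  Y: 4 + 2 + 0 + 2 + 0 = 8
  R: 2 + 1 + 4 + 3 + 4 = 14
  Z: 0 + 3 + 3 + 4 + 3 = 13
  X: 3 + 4 + 1 + 1 + 2 = 11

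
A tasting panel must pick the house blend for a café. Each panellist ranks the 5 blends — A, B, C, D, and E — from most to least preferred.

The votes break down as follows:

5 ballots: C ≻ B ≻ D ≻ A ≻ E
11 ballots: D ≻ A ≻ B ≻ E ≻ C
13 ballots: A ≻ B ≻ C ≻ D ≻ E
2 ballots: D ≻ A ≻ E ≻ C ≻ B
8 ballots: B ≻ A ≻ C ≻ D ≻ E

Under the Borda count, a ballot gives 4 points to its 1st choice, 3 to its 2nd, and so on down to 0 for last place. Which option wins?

Borda scores:
  A: 5·1 + 11·3 + 13·4 + 2·3 + 8·3 = 120
  B: 5·3 + 11·2 + 13·3 + 2·0 + 8·4 = 108
  C: 5·4 + 11·0 + 13·2 + 2·1 + 8·2 = 64
  D: 5·2 + 11·4 + 13·1 + 2·4 + 8·1 = 83
  E: 5·0 + 11·1 + 13·0 + 2·2 + 8·0 = 15
A has the highest total.

A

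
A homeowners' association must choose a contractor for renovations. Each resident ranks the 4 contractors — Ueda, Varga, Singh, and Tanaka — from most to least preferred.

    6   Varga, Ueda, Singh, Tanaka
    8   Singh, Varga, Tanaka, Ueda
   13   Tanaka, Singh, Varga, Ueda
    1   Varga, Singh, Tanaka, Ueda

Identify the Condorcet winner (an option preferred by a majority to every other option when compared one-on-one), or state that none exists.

Singh

Head-to-head results (28 voters total):
Ueda vs Varga: Varga wins 28–0.
Ueda vs Singh: Singh wins 22–6.
Ueda vs Tanaka: Tanaka wins 22–6.
Varga vs Singh: Singh wins 21–7.
Varga vs Tanaka: Varga wins 15–13.
Singh vs Tanaka: Singh wins 15–13.
Singh beats each rival — Ueda (22–6), Varga (21–7), Tanaka (15–13) — so Singh is the Condorcet winner.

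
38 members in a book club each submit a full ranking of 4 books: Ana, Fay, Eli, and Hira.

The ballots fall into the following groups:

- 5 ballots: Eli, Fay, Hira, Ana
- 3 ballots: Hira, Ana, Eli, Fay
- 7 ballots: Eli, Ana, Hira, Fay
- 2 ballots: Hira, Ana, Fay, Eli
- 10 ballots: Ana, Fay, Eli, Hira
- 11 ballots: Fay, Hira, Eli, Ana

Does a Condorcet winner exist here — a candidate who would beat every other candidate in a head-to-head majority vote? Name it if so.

Head-to-head results (38 voters total):
Ana vs Fay: Ana wins 22–16.
Ana vs Eli: Eli wins 23–15.
Ana vs Hira: Hira wins 21–17.
Fay vs Eli: Fay wins 23–15.
Fay vs Hira: Fay wins 26–12.
Eli vs Hira: Eli wins 22–16.
No candidate beats all others: Ana beats Fay beats Eli beats Ana, a majority cycle.

There is no Condorcet winner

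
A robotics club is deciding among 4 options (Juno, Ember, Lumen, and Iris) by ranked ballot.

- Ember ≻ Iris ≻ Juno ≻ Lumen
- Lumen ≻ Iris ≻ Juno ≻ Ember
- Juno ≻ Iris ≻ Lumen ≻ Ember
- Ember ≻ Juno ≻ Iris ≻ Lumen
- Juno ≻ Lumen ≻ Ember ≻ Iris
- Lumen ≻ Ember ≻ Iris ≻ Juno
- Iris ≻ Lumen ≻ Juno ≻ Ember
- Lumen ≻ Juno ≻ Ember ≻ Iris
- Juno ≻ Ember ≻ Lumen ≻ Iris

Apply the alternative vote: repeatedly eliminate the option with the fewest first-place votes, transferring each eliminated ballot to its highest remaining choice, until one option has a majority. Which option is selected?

Juno

Round 1: Juno 3, Lumen 3, Ember 2, Iris 1. Iris has the fewest and is eliminated.
Round 2: Lumen 4, Juno 3, Ember 2. Ember has the fewest and is eliminated.
Round 3: Juno 5, Lumen 4. Juno has a majority.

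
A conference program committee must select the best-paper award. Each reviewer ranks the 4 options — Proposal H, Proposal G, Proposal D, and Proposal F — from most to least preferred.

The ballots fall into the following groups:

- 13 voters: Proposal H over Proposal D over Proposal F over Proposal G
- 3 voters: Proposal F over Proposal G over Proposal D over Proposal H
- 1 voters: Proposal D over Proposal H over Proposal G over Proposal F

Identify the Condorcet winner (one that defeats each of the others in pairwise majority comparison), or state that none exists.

Proposal H

Head-to-head results (17 voters total):
Proposal H vs Proposal G: Proposal H wins 14–3.
Proposal H vs Proposal D: Proposal H wins 13–4.
Proposal H vs Proposal F: Proposal H wins 14–3.
Proposal G vs Proposal D: Proposal D wins 14–3.
Proposal G vs Proposal F: Proposal F wins 16–1.
Proposal D vs Proposal F: Proposal D wins 14–3.
Proposal H beats each rival — Proposal G (14–3), Proposal D (13–4), Proposal F (14–3) — so Proposal H is the Condorcet winner.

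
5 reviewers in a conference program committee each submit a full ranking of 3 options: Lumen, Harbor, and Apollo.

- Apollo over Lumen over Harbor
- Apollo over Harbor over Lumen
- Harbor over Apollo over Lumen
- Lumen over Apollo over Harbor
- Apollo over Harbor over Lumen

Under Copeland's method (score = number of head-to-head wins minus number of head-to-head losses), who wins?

Apollo

Pairwise results:
  Lumen vs Harbor: Harbor wins 3–2.
  Lumen vs Apollo: Apollo wins 4–1.
  Harbor vs Apollo: Apollo wins 4–1.
Copeland scores (wins − losses):
  Lumen: 0 − 2 = -2
  Harbor: 1 − 1 = 0
  Apollo: 2 − 0 = 2
Apollo has the best Copeland score.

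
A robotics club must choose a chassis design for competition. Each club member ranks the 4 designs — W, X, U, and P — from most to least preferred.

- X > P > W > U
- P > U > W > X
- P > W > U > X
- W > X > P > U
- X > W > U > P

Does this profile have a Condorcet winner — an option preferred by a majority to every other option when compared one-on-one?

Head-to-head results (5 voters total):
W vs X: W wins 3–2.
W vs U: W wins 4–1.
W vs P: P wins 3–2.
X vs U: X wins 3–2.
X vs P: X wins 3–2.
U vs P: P wins 4–1.
No candidate beats all others: W beats X beats P beats W, a majority cycle.

No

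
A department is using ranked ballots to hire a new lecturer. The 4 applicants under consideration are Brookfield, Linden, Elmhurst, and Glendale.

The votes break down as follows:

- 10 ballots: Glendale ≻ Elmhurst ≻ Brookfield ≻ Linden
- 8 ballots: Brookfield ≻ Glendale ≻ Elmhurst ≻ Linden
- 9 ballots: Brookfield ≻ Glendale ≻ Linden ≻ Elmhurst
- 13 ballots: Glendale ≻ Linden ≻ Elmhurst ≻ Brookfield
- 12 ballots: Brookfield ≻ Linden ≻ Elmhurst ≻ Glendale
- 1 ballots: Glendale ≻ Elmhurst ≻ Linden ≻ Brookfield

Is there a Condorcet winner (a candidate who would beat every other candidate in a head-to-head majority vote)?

Head-to-head results (53 voters total):
Brookfield vs Linden: Brookfield wins 39–14.
Brookfield vs Elmhurst: Brookfield wins 29–24.
Brookfield vs Glendale: Brookfield wins 29–24.
Linden vs Elmhurst: Linden wins 34–19.
Linden vs Glendale: Glendale wins 41–12.
Elmhurst vs Glendale: Glendale wins 41–12.
Brookfield beats each rival — Linden (39–14), Elmhurst (29–24), Glendale (29–24) — so Brookfield is the Condorcet winner.

Yes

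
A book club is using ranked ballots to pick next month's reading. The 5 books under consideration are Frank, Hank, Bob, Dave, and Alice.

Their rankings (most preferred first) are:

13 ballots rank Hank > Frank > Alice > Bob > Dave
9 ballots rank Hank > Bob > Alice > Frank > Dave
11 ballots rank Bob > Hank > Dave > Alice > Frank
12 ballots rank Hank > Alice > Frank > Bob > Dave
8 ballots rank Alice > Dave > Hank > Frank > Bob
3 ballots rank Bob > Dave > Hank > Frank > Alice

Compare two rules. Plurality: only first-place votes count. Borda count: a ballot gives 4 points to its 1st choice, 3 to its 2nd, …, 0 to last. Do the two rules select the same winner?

Yes

Plurality first-place counts: Frank 0, Hank 34, Bob 14, Dave 0, Alice 8 → Hank.
Borda totals: Frank 83, Hank 191, Bob 108, Dave 55, Alice 123 → Hank.
The two rules agree on Hank.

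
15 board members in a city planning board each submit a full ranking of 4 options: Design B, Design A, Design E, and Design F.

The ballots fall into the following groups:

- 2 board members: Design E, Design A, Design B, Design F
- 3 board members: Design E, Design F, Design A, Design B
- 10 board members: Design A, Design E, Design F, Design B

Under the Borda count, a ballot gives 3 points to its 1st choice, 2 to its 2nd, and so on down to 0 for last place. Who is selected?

Borda scores:
  Design B: 2·1 + 3·0 + 10·0 = 2
  Design A: 2·2 + 3·1 + 10·3 = 37
  Design E: 2·3 + 3·3 + 10·2 = 35
  Design F: 2·0 + 3·2 + 10·1 = 16
Design A has the highest total.

Design A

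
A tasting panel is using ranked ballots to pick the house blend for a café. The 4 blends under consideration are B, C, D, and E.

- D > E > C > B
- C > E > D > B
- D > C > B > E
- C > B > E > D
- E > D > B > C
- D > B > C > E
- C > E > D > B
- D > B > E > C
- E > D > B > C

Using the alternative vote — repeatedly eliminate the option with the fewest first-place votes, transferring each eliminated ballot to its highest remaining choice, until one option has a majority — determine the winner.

D

Round 1: D 4, C 3, E 2, B 0. B has the fewest and is eliminated.
Round 2: D 4, C 3, E 2. E has the fewest and is eliminated.
Round 3: D 6, C 3. D has a majority.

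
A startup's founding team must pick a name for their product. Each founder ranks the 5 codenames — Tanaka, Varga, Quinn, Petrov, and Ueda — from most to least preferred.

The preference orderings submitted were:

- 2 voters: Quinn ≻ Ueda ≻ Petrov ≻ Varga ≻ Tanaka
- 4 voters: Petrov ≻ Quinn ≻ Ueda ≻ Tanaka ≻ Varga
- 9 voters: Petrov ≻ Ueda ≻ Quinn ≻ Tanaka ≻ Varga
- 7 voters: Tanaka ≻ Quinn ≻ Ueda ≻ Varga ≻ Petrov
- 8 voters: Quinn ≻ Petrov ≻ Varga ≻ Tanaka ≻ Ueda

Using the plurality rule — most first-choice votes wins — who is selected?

First-place vote totals:
  Tanaka: 7
  Varga: 0
  Quinn: 10
  Petrov: 13
  Ueda: 0
Petrov has the most first-place votes.

Petrov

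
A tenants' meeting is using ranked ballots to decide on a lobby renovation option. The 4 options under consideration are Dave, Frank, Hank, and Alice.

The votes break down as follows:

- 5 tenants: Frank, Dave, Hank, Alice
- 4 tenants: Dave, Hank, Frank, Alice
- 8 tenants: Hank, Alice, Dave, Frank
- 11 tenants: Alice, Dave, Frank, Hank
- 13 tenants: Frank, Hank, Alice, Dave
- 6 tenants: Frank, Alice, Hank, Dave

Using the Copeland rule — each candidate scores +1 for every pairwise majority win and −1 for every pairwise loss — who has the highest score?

Frank

Pairwise results:
  Dave vs Frank: Frank wins 24–23.
  Dave vs Hank: Hank wins 27–20.
  Dave vs Alice: Alice wins 38–9.
  Frank vs Hank: Frank wins 35–12.
  Frank vs Alice: Frank wins 28–19.
  Hank vs Alice: Hank wins 30–17.
Copeland scores (wins − losses):
  Dave: 0 − 3 = -3
  Frank: 3 − 0 = 3
  Hank: 2 − 1 = 1
  Alice: 1 − 2 = -1
Frank has the best Copeland score.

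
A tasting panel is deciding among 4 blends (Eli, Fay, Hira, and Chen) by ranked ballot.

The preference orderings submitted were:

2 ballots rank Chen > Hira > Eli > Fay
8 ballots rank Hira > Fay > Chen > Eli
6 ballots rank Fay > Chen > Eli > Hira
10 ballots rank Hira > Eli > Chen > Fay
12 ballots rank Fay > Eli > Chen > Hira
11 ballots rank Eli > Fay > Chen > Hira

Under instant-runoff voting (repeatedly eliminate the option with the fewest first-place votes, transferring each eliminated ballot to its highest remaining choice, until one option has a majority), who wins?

Fay

Round 1: Fay 18, Hira 18, Eli 11, Chen 2. Chen has the fewest and is eliminated.
Round 2: Hira 20, Fay 18, Eli 11. Eli has the fewest and is eliminated.
Round 3: Fay 29, Hira 20. Fay has a majority.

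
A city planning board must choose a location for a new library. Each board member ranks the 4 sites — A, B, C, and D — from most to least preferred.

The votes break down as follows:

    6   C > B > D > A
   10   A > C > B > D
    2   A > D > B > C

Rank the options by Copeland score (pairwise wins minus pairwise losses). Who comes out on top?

A

Pairwise results:
  A vs B: A wins 12–6.
  A vs C: A wins 12–6.
  A vs D: A wins 12–6.
  B vs C: C wins 16–2.
  B vs D: B wins 16–2.
  C vs D: C wins 16–2.
Copeland scores (wins − losses):
  A: 3 − 0 = 3
  B: 1 − 2 = -1
  C: 2 − 1 = 1
  D: 0 − 3 = -3
A has the best Copeland score.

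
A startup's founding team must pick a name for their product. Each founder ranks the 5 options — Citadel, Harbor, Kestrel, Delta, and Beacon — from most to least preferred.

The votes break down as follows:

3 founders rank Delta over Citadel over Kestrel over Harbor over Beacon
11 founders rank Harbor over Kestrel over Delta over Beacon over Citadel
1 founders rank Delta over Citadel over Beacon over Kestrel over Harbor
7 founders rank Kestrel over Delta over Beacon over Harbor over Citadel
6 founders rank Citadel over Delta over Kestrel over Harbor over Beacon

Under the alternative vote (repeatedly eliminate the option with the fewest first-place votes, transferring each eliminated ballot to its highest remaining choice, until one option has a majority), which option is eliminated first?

Round 1: Harbor 11, Kestrel 7, Citadel 6, Delta 4, Beacon 0. Beacon has the fewest and is eliminated.
Round 2: Harbor 11, Kestrel 7, Citadel 6, Delta 4. Delta has the fewest and is eliminated.
Round 3: Harbor 11, Citadel 10, Kestrel 7. Kestrel has the fewest and is eliminated.
Round 4: Harbor 18, Citadel 10. Harbor has a majority.

Beacon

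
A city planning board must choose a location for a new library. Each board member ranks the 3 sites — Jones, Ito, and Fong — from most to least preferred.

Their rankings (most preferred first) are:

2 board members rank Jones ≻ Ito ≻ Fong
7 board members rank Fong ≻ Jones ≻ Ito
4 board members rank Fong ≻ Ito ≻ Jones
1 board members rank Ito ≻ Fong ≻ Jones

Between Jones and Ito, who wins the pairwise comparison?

Jones

Ballots ranking Jones above Ito: 2+7 = 9.
Ballots ranking Ito above Jones: 4+1 = 5.
Jones wins the head-to-head, 9–5.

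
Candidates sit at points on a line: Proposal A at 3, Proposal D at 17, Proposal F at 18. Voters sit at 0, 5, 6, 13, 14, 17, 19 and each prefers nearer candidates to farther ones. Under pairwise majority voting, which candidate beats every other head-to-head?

With single-peaked preferences on a line, the Condorcet winner is the candidate closest to the median voter.
The median voter (position 13) is closest to Proposal D at 17.
Check: Proposal D vs Proposal F — voters closer to Proposal D: 6 of 7.

Proposal D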